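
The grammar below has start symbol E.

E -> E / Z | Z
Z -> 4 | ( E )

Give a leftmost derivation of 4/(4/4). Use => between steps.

E => E/Z => Z/Z => 4/Z => 4/(E) => 4/(E/Z) => 4/(Z/Z) => 4/(4/Z) => 4/(4/4)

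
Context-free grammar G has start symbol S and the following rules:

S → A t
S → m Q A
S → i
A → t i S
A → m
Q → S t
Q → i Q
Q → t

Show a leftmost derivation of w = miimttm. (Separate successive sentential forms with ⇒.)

S ⇒ mQA ⇒ miQA ⇒ miiQA ⇒ miiStA ⇒ miiAttA ⇒ miimttA ⇒ miimttm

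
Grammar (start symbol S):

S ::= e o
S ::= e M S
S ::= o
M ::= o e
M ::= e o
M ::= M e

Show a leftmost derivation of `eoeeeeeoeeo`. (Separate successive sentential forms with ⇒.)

S⇒eMS⇒eMeS⇒eMeeS⇒eoeeeS⇒eoeeeeMS⇒eoeeeeMeS⇒eoeeeeeoeS⇒eoeeeeeoeeo

S ⇒ eMS   [S ::= e M S]
eMS ⇒ eMeS   [M ::= M e]
eMeS ⇒ eMeeS   [M ::= M e]
eMeeS ⇒ eoeeeS   [M ::= o e]
eoeeeS ⇒ eoeeeeMS   [S ::= e M S]
eoeeeeMS ⇒ eoeeeeMeS   [M ::= M e]
eoeeeeMeS ⇒ eoeeeeeoeS   [M ::= e o]
eoeeeeeoeS ⇒ eoeeeeeoeeo   [S ::= e o]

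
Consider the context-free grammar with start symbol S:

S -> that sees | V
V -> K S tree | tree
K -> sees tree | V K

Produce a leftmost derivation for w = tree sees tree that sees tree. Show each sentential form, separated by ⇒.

S ⇒ V ⇒ K S tree ⇒ V K S tree ⇒ tree K S tree ⇒ tree sees tree S tree ⇒ tree sees tree that sees tree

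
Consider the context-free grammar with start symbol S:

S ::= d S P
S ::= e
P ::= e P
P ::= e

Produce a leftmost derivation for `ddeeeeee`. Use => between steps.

S => dSP => ddSPP => ddePP => ddeePP => ddeeePP => ddeeeePP => ddeeeeeP => ddeeeeee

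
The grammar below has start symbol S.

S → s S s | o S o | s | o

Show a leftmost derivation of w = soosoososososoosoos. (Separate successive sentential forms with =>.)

S=>sSs=>soSos=>sooSoos=>soosSsoos=>soosoSosoos=>soosooSoosoos=>soosoosSsoosoos=>soosoosoSosoosoos=>soosoososSsosoosoos=>soosoososososoosoos

S => sSs   [S → s S s]
sSs => soSos   [S → o S o]
soSos => sooSoos   [S → o S o]
sooSoos => soosSsoos   [S → s S s]
soosSsoos => soosoSosoos   [S → o S o]
soosoSosoos => soosooSoosoos   [S → o S o]
soosooSoosoos => soosoosSsoosoos   [S → s S s]
soosoosSsoosoos => soosoosoSosoosoos   [S → o S o]
soosoosoSosoosoos => soosoososSsosoosoos   [S → s S s]
soosoososSsosoosoos => soosoososososoosoos   [S → o]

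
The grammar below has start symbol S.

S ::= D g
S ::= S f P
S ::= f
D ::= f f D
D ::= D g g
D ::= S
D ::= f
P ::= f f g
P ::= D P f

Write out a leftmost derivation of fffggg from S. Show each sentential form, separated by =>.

S => Dg   [S ::= D g]
Dg => Dggg   [D ::= D g g]
Dggg => ffDggg   [D ::= f f D]
ffDggg => ffSggg   [D ::= S]
ffSggg => fffggg   [S ::= f]

S=>Dg=>Dggg=>ffDggg=>ffSggg=>fffggg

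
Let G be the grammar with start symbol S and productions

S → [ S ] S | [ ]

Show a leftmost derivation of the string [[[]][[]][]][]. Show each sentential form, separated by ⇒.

S ⇒ [S]S   [S → [ S ] S]
[S]S ⇒ [[S]S]S   [S → [ S ] S]
[[S]S]S ⇒ [[[]]S]S   [S → [ ]]
[[[]]S]S ⇒ [[[]][S]S]S   [S → [ S ] S]
[[[]][S]S]S ⇒ [[[]][[]]S]S   [S → [ ]]
[[[]][[]]S]S ⇒ [[[]][[]][]]S   [S → [ ]]
[[[]][[]][]]S ⇒ [[[]][[]][]][]   [S → [ ]]

S⇒[S]S⇒[[S]S]S⇒[[[]]S]S⇒[[[]][S]S]S⇒[[[]][[]]S]S⇒[[[]][[]][]]S⇒[[[]][[]][]][]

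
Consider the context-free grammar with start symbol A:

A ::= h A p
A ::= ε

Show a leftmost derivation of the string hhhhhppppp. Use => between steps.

A => hAp => hhApp => hhhAppp => hhhhApppp => hhhhhAppppp => hhhhhppppp

A => hAp   [A ::= h A p]
hAp => hhApp   [A ::= h A p]
hhApp => hhhAppp   [A ::= h A p]
hhhAppp => hhhhApppp   [A ::= h A p]
hhhhApppp => hhhhhAppppp   [A ::= h A p]
hhhhhAppppp => hhhhhppppp   [A ::= ε]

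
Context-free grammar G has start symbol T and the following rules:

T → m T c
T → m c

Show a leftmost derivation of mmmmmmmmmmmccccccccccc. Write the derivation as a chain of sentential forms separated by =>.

T => mTc => mmTcc => mmmTccc => mmmmTcccc => mmmmmTccccc => mmmmmmTcccccc => mmmmmmmTccccccc => mmmmmmmmTcccccccc => mmmmmmmmmTccccccccc => mmmmmmmmmmTcccccccccc => mmmmmmmmmmmccccccccccc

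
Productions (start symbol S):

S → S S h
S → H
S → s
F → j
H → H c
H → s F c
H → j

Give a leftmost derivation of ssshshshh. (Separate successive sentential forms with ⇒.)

S ⇒ SSh ⇒ sSh ⇒ sSShh ⇒ sSShShh ⇒ sSShShShh ⇒ ssShShShh ⇒ ssshShShh ⇒ ssshshShh ⇒ ssshshshh

S ⇒ SSh   [S → S S h]
SSh ⇒ sSh   [S → s]
sSh ⇒ sSShh   [S → S S h]
sSShh ⇒ sSShShh   [S → S S h]
sSShShh ⇒ sSShShShh   [S → S S h]
sSShShShh ⇒ ssShShShh   [S → s]
ssShShShh ⇒ ssshShShh   [S → s]
ssshShShh ⇒ ssshshShh   [S → s]
ssshshShh ⇒ ssshshshh   [S → s]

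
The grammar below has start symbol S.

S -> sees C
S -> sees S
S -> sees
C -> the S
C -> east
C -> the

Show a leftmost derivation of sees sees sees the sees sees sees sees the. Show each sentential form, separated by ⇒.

S ⇒ sees S ⇒ sees sees S ⇒ sees sees sees C ⇒ sees sees sees the S ⇒ sees sees sees the sees S ⇒ sees sees sees the sees sees S ⇒ sees sees sees the sees sees sees S ⇒ sees sees sees the sees sees sees sees C ⇒ sees sees sees the sees sees sees sees the

S ⇒ sees S   [S -> sees S]
sees S ⇒ sees sees S   [S -> sees S]
sees sees S ⇒ sees sees sees C   [S -> sees C]
sees sees sees C ⇒ sees sees sees the S   [C -> the S]
sees sees sees the S ⇒ sees sees sees the sees S   [S -> sees S]
sees sees sees the sees S ⇒ sees sees sees the sees sees S   [S -> sees S]
sees sees sees the sees sees S ⇒ sees sees sees the sees sees sees S   [S -> sees S]
sees sees sees the sees sees sees S ⇒ sees sees sees the sees sees sees sees C   [S -> sees C]
sees sees sees the sees sees sees sees C ⇒ sees sees sees the sees sees sees sees the   [C -> the]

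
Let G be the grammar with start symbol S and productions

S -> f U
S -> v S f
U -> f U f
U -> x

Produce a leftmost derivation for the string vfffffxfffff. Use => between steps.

S => vSf => vfUf => vffUff => vfffUfff => vffffUffff => vfffffUfffff => vfffffxfffff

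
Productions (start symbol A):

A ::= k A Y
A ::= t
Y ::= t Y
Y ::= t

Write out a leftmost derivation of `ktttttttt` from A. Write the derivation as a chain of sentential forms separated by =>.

A => kAY   [A ::= k A Y]
kAY => ktY   [A ::= t]
ktY => kttY   [Y ::= t Y]
kttY => ktttY   [Y ::= t Y]
ktttY => kttttY   [Y ::= t Y]
kttttY => ktttttY   [Y ::= t Y]
ktttttY => kttttttY   [Y ::= t Y]
kttttttY => ktttttttY   [Y ::= t Y]
ktttttttY => ktttttttt   [Y ::= t]

A => kAY => ktY => kttY => ktttY => kttttY => ktttttY => kttttttY => ktttttttY => ktttttttt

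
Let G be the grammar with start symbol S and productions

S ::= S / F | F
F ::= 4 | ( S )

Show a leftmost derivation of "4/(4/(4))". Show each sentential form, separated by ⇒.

S ⇒ S/F ⇒ F/F ⇒ 4/F ⇒ 4/(S) ⇒ 4/(S/F) ⇒ 4/(F/F) ⇒ 4/(4/F) ⇒ 4/(4/(S)) ⇒ 4/(4/(F)) ⇒ 4/(4/(4))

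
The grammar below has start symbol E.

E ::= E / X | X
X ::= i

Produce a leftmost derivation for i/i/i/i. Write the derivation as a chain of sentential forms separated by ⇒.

E⇒E/X⇒E/X/X⇒E/X/X/X⇒X/X/X/X⇒i/X/X/X⇒i/i/X/X⇒i/i/i/X⇒i/i/i/i

E ⇒ E/X   [E ::= E / X]
E/X ⇒ E/X/X   [E ::= E / X]
E/X/X ⇒ E/X/X/X   [E ::= E / X]
E/X/X/X ⇒ X/X/X/X   [E ::= X]
X/X/X/X ⇒ i/X/X/X   [X ::= i]
i/X/X/X ⇒ i/i/X/X   [X ::= i]
i/i/X/X ⇒ i/i/i/X   [X ::= i]
i/i/i/X ⇒ i/i/i/i   [X ::= i]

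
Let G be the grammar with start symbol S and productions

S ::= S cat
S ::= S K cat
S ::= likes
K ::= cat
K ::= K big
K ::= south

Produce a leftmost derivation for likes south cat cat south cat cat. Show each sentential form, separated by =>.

S => S cat => S K cat cat => S cat K cat cat => S K cat cat K cat cat => likes K cat cat K cat cat => likes south cat cat K cat cat => likes south cat cat south cat cat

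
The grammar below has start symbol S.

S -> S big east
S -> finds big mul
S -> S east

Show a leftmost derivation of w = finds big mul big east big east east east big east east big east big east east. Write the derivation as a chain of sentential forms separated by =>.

S => S east => S big east east => S big east big east east => S east big east big east east => S big east east big east big east east => S east big east east big east big east east => S east east big east east big east big east east => S big east east east big east east big east big east east => S big east big east east east big east east big east big east east => finds big mul big east big east east east big east east big east big east east

S => S east   [S -> S east]
S east => S big east east   [S -> S big east]
S big east east => S big east big east east   [S -> S big east]
S big east big east east => S east big east big east east   [S -> S east]
S east big east big east east => S big east east big east big east east   [S -> S big east]
S big east east big east big east east => S east big east east big east big east east   [S -> S east]
S east big east east big east big east east => S east east big east east big east big east east   [S -> S east]
S east east big east east big east big east east => S big east east east big east east big east big east east   [S -> S big east]
S big east east east big east east big east big east east => S big east big east east east big east east big east big east east   [S -> S big east]
S big east big east east east big east east big east big east east => finds big mul big east big east east east big east east big east big east east   [S -> finds big mul]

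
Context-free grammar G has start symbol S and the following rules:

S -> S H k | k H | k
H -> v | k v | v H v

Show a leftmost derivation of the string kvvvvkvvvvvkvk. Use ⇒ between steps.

S ⇒ SHk ⇒ SHkHk ⇒ SHkHkHk ⇒ kHHkHkHk ⇒ kvHvHkHkHk ⇒ kvvvHkHkHk ⇒ kvvvvkHkHk ⇒ kvvvvkvHvkHk ⇒ kvvvvkvvHvvkHk ⇒ kvvvvkvvvvvkHk ⇒ kvvvvkvvvvvkvk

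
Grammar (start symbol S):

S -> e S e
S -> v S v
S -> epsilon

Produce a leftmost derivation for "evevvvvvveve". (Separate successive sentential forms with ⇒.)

S ⇒ eSe ⇒ evSve ⇒ eveSeve ⇒ evevSveve ⇒ evevvSvveve ⇒ evevvvSvvveve ⇒ evevvvvvveve

S ⇒ eSe   [S -> e S e]
eSe ⇒ evSve   [S -> v S v]
evSve ⇒ eveSeve   [S -> e S e]
eveSeve ⇒ evevSveve   [S -> v S v]
evevSveve ⇒ evevvSvveve   [S -> v S v]
evevvSvveve ⇒ evevvvSvvveve   [S -> v S v]
evevvvSvvveve ⇒ evevvvvvveve   [S -> epsilon]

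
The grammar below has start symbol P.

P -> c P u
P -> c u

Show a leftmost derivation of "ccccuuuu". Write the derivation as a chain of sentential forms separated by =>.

P => cPu => ccPuu => cccPuuu => ccccuuuu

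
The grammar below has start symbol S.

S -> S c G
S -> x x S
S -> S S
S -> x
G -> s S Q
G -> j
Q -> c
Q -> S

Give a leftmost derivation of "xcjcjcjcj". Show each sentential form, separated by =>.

S=>ScG=>ScGcG=>ScGcGcG=>ScGcGcGcG=>xcGcGcGcG=>xcjcGcGcG=>xcjcjcGcG=>xcjcjcjcG=>xcjcjcjcj

S => ScG   [S -> S c G]
ScG => ScGcG   [S -> S c G]
ScGcG => ScGcGcG   [S -> S c G]
ScGcGcG => ScGcGcGcG   [S -> S c G]
ScGcGcGcG => xcGcGcGcG   [S -> x]
xcGcGcGcG => xcjcGcGcG   [G -> j]
xcjcGcGcG => xcjcjcGcG   [G -> j]
xcjcjcGcG => xcjcjcjcG   [G -> j]
xcjcjcjcG => xcjcjcjcj   [G -> j]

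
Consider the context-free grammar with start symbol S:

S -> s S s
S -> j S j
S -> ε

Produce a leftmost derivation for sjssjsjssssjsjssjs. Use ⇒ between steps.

S ⇒ sSs ⇒ sjSjs ⇒ sjsSsjs ⇒ sjssSssjs ⇒ sjssjSjssjs ⇒ sjssjsSsjssjs ⇒ sjssjsjSjsjssjs ⇒ sjssjsjsSsjsjssjs ⇒ sjssjsjssSssjsjssjs ⇒ sjssjsjssssjsjssjs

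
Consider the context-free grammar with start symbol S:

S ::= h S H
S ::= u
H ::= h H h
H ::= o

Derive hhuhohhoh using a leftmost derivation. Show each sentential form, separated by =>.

S => hSH => hhSHH => hhuHH => hhuhHhH => hhuhohH => hhuhohhHh => hhuhohhoh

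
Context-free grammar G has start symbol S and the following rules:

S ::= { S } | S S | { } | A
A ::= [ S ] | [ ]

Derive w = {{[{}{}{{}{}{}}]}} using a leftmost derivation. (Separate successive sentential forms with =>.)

S => {S}   [S ::= { S }]
{S} => {{S}}   [S ::= { S }]
{{S}} => {{A}}   [S ::= A]
{{A}} => {{[S]}}   [A ::= [ S ]]
{{[S]}} => {{[SS]}}   [S ::= S S]
{{[SS]}} => {{[SSS]}}   [S ::= S S]
{{[SSS]}} => {{[{}SS]}}   [S ::= { }]
{{[{}SS]}} => {{[{}{}S]}}   [S ::= { }]
{{[{}{}S]}} => {{[{}{}{S}]}}   [S ::= { S }]
{{[{}{}{S}]}} => {{[{}{}{SS}]}}   [S ::= S S]
{{[{}{}{SS}]}} => {{[{}{}{SSS}]}}   [S ::= S S]
{{[{}{}{SSS}]}} => {{[{}{}{{}SS}]}}   [S ::= { }]
{{[{}{}{{}SS}]}} => {{[{}{}{{}{}S}]}}   [S ::= { }]
{{[{}{}{{}{}S}]}} => {{[{}{}{{}{}{}}]}}   [S ::= { }]

S => {S} => {{S}} => {{A}} => {{[S]}} => {{[SS]}} => {{[SSS]}} => {{[{}SS]}} => {{[{}{}S]}} => {{[{}{}{S}]}} => {{[{}{}{SS}]}} => {{[{}{}{SSS}]}} => {{[{}{}{{}SS}]}} => {{[{}{}{{}{}S}]}} => {{[{}{}{{}{}{}}]}}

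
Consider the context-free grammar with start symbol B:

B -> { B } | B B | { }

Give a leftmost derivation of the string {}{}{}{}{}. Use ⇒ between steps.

B ⇒ BB ⇒ BBB ⇒ BBBB ⇒ BBBBB ⇒ {}BBBB ⇒ {}{}BBB ⇒ {}{}{}BB ⇒ {}{}{}{}B ⇒ {}{}{}{}{}

B ⇒ BB   [B -> B B]
BB ⇒ BBB   [B -> B B]
BBB ⇒ BBBB   [B -> B B]
BBBB ⇒ BBBBB   [B -> B B]
BBBBB ⇒ {}BBBB   [B -> { }]
{}BBBB ⇒ {}{}BBB   [B -> { }]
{}{}BBB ⇒ {}{}{}BB   [B -> { }]
{}{}{}BB ⇒ {}{}{}{}B   [B -> { }]
{}{}{}{}B ⇒ {}{}{}{}{}   [B -> { }]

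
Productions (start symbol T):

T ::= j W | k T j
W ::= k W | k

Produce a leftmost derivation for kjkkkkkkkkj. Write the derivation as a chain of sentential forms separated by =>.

T => kTj => kjWj => kjkWj => kjkkWj => kjkkkWj => kjkkkkWj => kjkkkkkWj => kjkkkkkkWj => kjkkkkkkkWj => kjkkkkkkkkj

T => kTj   [T ::= k T j]
kTj => kjWj   [T ::= j W]
kjWj => kjkWj   [W ::= k W]
kjkWj => kjkkWj   [W ::= k W]
kjkkWj => kjkkkWj   [W ::= k W]
kjkkkWj => kjkkkkWj   [W ::= k W]
kjkkkkWj => kjkkkkkWj   [W ::= k W]
kjkkkkkWj => kjkkkkkkWj   [W ::= k W]
kjkkkkkkWj => kjkkkkkkkWj   [W ::= k W]
kjkkkkkkkWj => kjkkkkkkkkj   [W ::= k]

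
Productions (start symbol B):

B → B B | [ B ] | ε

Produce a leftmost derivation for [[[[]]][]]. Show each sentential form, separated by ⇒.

B ⇒ [B] ⇒ [BB] ⇒ [[B]B] ⇒ [[[B]]B] ⇒ [[[BB]]B] ⇒ [[[BBB]]B] ⇒ [[[[B]BB]]B] ⇒ [[[[]BB]]B] ⇒ [[[[]B]]B] ⇒ [[[[]]]B] ⇒ [[[[]]][B]] ⇒ [[[[]]][]]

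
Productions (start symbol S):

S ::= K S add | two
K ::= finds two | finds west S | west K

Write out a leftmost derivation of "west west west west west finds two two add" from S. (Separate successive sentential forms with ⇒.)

S ⇒ K S add   [S ::= K S add]
K S add ⇒ west K S add   [K ::= west K]
west K S add ⇒ west west K S add   [K ::= west K]
west west K S add ⇒ west west west K S add   [K ::= west K]
west west west K S add ⇒ west west west west K S add   [K ::= west K]
west west west west K S add ⇒ west west west west west K S add   [K ::= west K]
west west west west west K S add ⇒ west west west west west finds two S add   [K ::= finds two]
west west west west west finds two S add ⇒ west west west west west finds two two add   [S ::= two]

S ⇒ K S add ⇒ west K S add ⇒ west west K S add ⇒ west west west K S add ⇒ west west west west K S add ⇒ west west west west west K S add ⇒ west west west west west finds two S add ⇒ west west west west west finds two two add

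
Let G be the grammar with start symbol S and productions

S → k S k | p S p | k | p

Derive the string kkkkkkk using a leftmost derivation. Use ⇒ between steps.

S ⇒ kSk   [S → k S k]
kSk ⇒ kkSkk   [S → k S k]
kkSkk ⇒ kkkSkkk   [S → k S k]
kkkSkkk ⇒ kkkkkkk   [S → k]

S ⇒ kSk ⇒ kkSkk ⇒ kkkSkkk ⇒ kkkkkkk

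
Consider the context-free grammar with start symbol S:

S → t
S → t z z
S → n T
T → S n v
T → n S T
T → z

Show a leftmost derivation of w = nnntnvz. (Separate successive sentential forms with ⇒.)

S ⇒ nT   [S → n T]
nT ⇒ nnST   [T → n S T]
nnST ⇒ nnnTT   [S → n T]
nnnTT ⇒ nnnSnvT   [T → S n v]
nnnSnvT ⇒ nnntnvT   [S → t]
nnntnvT ⇒ nnntnvz   [T → z]

S ⇒ nT ⇒ nnST ⇒ nnnTT ⇒ nnnSnvT ⇒ nnntnvT ⇒ nnntnvz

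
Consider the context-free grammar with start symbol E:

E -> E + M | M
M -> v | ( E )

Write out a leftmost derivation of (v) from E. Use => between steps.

E=>M=>(E)=>(M)=>(v)

E => M   [E -> M]
M => (E)   [M -> ( E )]
(E) => (M)   [E -> M]
(M) => (v)   [M -> v]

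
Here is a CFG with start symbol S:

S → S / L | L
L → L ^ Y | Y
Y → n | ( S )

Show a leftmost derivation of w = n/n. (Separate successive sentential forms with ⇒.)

S⇒S/L⇒L/L⇒Y/L⇒n/L⇒n/Y⇒n/n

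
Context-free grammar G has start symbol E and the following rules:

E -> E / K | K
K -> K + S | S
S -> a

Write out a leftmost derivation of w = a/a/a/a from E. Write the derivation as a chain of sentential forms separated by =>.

E=>E/K=>E/K/K=>E/K/K/K=>K/K/K/K=>S/K/K/K=>a/K/K/K=>a/S/K/K=>a/a/K/K=>a/a/S/K=>a/a/a/K=>a/a/a/S=>a/a/a/a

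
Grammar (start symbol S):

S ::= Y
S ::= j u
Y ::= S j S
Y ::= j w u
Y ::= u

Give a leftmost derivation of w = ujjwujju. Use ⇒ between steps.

S ⇒ Y ⇒ SjS ⇒ YjS ⇒ SjSjS ⇒ YjSjS ⇒ ujSjS ⇒ ujYjS ⇒ ujjwujS ⇒ ujjwujju

S ⇒ Y   [S ::= Y]
Y ⇒ SjS   [Y ::= S j S]
SjS ⇒ YjS   [S ::= Y]
YjS ⇒ SjSjS   [Y ::= S j S]
SjSjS ⇒ YjSjS   [S ::= Y]
YjSjS ⇒ ujSjS   [Y ::= u]
ujSjS ⇒ ujYjS   [S ::= Y]
ujYjS ⇒ ujjwujS   [Y ::= j w u]
ujjwujS ⇒ ujjwujju   [S ::= j u]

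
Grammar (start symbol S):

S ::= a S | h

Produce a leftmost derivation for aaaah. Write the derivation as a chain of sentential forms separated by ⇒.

S ⇒ aS   [S ::= a S]
aS ⇒ aaS   [S ::= a S]
aaS ⇒ aaaS   [S ::= a S]
aaaS ⇒ aaaaS   [S ::= a S]
aaaaS ⇒ aaaah   [S ::= h]

S ⇒ aS ⇒ aaS ⇒ aaaS ⇒ aaaaS ⇒ aaaah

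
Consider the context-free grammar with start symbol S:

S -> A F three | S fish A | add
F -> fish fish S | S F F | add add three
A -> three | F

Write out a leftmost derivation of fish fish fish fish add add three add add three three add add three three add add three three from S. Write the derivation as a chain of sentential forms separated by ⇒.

S ⇒ A F three ⇒ F F three ⇒ fish fish S F three ⇒ fish fish A F three F three ⇒ fish fish F F three F three ⇒ fish fish fish fish S F three F three ⇒ fish fish fish fish A F three F three F three ⇒ fish fish fish fish F F three F three F three ⇒ fish fish fish fish add add three F three F three F three ⇒ fish fish fish fish add add three add add three three F three F three ⇒ fish fish fish fish add add three add add three three add add three three F three ⇒ fish fish fish fish add add three add add three three add add three three add add three three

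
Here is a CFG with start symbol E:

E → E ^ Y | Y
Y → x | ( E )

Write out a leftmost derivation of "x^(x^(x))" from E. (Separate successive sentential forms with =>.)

E => E^Y => Y^Y => x^Y => x^(E) => x^(E^Y) => x^(Y^Y) => x^(x^Y) => x^(x^(E)) => x^(x^(Y)) => x^(x^(x))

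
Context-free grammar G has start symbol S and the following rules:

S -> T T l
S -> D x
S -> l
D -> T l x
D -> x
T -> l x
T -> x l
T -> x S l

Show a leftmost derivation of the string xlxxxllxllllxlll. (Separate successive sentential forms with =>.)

S => TTl   [S -> T T l]
TTl => xSlTl   [T -> x S l]
xSlTl => xTTllTl   [S -> T T l]
xTTllTl => xlxTllTl   [T -> l x]
xlxTllTl => xlxxSlllTl   [T -> x S l]
xlxxSlllTl => xlxxTTllllTl   [S -> T T l]
xlxxTTllllTl => xlxxxlTllllTl   [T -> x l]
xlxxxlTllllTl => xlxxxllxllllTl   [T -> l x]
xlxxxllxllllTl => xlxxxllxllllxSll   [T -> x S l]
xlxxxllxllllxSll => xlxxxllxllllxlll   [S -> l]

S => TTl => xSlTl => xTTllTl => xlxTllTl => xlxxSlllTl => xlxxTTllllTl => xlxxxlTllllTl => xlxxxllxllllTl => xlxxxllxllllxSll => xlxxxllxllllxlll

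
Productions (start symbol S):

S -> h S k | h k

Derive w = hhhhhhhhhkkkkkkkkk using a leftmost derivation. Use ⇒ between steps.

S ⇒ hSk ⇒ hhSkk ⇒ hhhSkkk ⇒ hhhhSkkkk ⇒ hhhhhSkkkkk ⇒ hhhhhhSkkkkkk ⇒ hhhhhhhSkkkkkkk ⇒ hhhhhhhhSkkkkkkkk ⇒ hhhhhhhhhkkkkkkkkk

S ⇒ hSk   [S -> h S k]
hSk ⇒ hhSkk   [S -> h S k]
hhSkk ⇒ hhhSkkk   [S -> h S k]
hhhSkkk ⇒ hhhhSkkkk   [S -> h S k]
hhhhSkkkk ⇒ hhhhhSkkkkk   [S -> h S k]
hhhhhSkkkkk ⇒ hhhhhhSkkkkkk   [S -> h S k]
hhhhhhSkkkkkk ⇒ hhhhhhhSkkkkkkk   [S -> h S k]
hhhhhhhSkkkkkkk ⇒ hhhhhhhhSkkkkkkkk   [S -> h S k]
hhhhhhhhSkkkkkkkk ⇒ hhhhhhhhhkkkkkkkkk   [S -> h k]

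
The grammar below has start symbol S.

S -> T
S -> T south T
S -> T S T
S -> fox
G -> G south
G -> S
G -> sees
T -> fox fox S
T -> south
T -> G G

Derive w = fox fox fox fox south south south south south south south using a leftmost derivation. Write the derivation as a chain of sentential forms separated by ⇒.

S ⇒ T south T ⇒ fox fox S south T ⇒ fox fox T south T south T ⇒ fox fox fox fox S south T south T ⇒ fox fox fox fox T south T south T south T ⇒ fox fox fox fox south south T south T south T ⇒ fox fox fox fox south south south south T south T ⇒ fox fox fox fox south south south south south south T ⇒ fox fox fox fox south south south south south south south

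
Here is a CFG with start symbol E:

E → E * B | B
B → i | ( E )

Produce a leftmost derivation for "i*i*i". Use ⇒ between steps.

E ⇒ E*B ⇒ E*B*B ⇒ B*B*B ⇒ i*B*B ⇒ i*i*B ⇒ i*i*i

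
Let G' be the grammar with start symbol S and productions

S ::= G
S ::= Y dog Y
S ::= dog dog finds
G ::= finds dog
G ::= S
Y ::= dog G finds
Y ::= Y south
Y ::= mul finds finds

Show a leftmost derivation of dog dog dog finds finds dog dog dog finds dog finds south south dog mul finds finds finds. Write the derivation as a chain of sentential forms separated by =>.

S => Y dog Y => dog G finds dog Y => dog S finds dog Y => dog dog dog finds finds dog Y => dog dog dog finds finds dog dog G finds => dog dog dog finds finds dog dog S finds => dog dog dog finds finds dog dog Y dog Y finds => dog dog dog finds finds dog dog Y south dog Y finds => dog dog dog finds finds dog dog Y south south dog Y finds => dog dog dog finds finds dog dog dog G finds south south dog Y finds => dog dog dog finds finds dog dog dog finds dog finds south south dog Y finds => dog dog dog finds finds dog dog dog finds dog finds south south dog mul finds finds finds

S => Y dog Y   [S ::= Y dog Y]
Y dog Y => dog G finds dog Y   [Y ::= dog G finds]
dog G finds dog Y => dog S finds dog Y   [G ::= S]
dog S finds dog Y => dog dog dog finds finds dog Y   [S ::= dog dog finds]
dog dog dog finds finds dog Y => dog dog dog finds finds dog dog G finds   [Y ::= dog G finds]
dog dog dog finds finds dog dog G finds => dog dog dog finds finds dog dog S finds   [G ::= S]
dog dog dog finds finds dog dog S finds => dog dog dog finds finds dog dog Y dog Y finds   [S ::= Y dog Y]
dog dog dog finds finds dog dog Y dog Y finds => dog dog dog finds finds dog dog Y south dog Y finds   [Y ::= Y south]
dog dog dog finds finds dog dog Y south dog Y finds => dog dog dog finds finds dog dog Y south south dog Y finds   [Y ::= Y south]
dog dog dog finds finds dog dog Y south south dog Y finds => dog dog dog finds finds dog dog dog G finds south south dog Y finds   [Y ::= dog G finds]
dog dog dog finds finds dog dog dog G finds south south dog Y finds => dog dog dog finds finds dog dog dog finds dog finds south south dog Y finds   [G ::= finds dog]
dog dog dog finds finds dog dog dog finds dog finds south south dog Y finds => dog dog dog finds finds dog dog dog finds dog finds south south dog mul finds finds finds   [Y ::= mul finds finds]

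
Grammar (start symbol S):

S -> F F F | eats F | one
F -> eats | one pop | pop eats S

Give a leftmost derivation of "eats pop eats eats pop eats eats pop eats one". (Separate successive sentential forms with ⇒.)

S ⇒ eats F ⇒ eats pop eats S ⇒ eats pop eats eats F ⇒ eats pop eats eats pop eats S ⇒ eats pop eats eats pop eats eats F ⇒ eats pop eats eats pop eats eats pop eats S ⇒ eats pop eats eats pop eats eats pop eats one

S ⇒ eats F   [S -> eats F]
eats F ⇒ eats pop eats S   [F -> pop eats S]
eats pop eats S ⇒ eats pop eats eats F   [S -> eats F]
eats pop eats eats F ⇒ eats pop eats eats pop eats S   [F -> pop eats S]
eats pop eats eats pop eats S ⇒ eats pop eats eats pop eats eats F   [S -> eats F]
eats pop eats eats pop eats eats F ⇒ eats pop eats eats pop eats eats pop eats S   [F -> pop eats S]
eats pop eats eats pop eats eats pop eats S ⇒ eats pop eats eats pop eats eats pop eats one   [S -> one]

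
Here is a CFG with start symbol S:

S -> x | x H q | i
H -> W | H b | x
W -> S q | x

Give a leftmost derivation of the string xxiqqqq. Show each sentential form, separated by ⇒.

S ⇒ xHq   [S -> x H q]
xHq ⇒ xWq   [H -> W]
xWq ⇒ xSqq   [W -> S q]
xSqq ⇒ xxHqqq   [S -> x H q]
xxHqqq ⇒ xxWqqq   [H -> W]
xxWqqq ⇒ xxSqqqq   [W -> S q]
xxSqqqq ⇒ xxiqqqq   [S -> i]

S ⇒ xHq ⇒ xWq ⇒ xSqq ⇒ xxHqqq ⇒ xxWqqq ⇒ xxSqqqq ⇒ xxiqqqq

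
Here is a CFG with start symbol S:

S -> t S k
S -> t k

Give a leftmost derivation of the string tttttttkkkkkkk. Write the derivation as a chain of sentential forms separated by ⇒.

S ⇒ tSk   [S -> t S k]
tSk ⇒ ttSkk   [S -> t S k]
ttSkk ⇒ tttSkkk   [S -> t S k]
tttSkkk ⇒ ttttSkkkk   [S -> t S k]
ttttSkkkk ⇒ tttttSkkkkk   [S -> t S k]
tttttSkkkkk ⇒ ttttttSkkkkkk   [S -> t S k]
ttttttSkkkkkk ⇒ tttttttkkkkkkk   [S -> t k]

S ⇒ tSk ⇒ ttSkk ⇒ tttSkkk ⇒ ttttSkkkk ⇒ tttttSkkkkk ⇒ ttttttSkkkkkk ⇒ tttttttkkkkkkk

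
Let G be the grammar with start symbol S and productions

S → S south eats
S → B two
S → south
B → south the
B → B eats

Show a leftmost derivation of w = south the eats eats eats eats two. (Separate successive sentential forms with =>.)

S => B two => B eats two => B eats eats two => B eats eats eats two => B eats eats eats eats two => south the eats eats eats eats two

S => B two   [S → B two]
B two => B eats two   [B → B eats]
B eats two => B eats eats two   [B → B eats]
B eats eats two => B eats eats eats two   [B → B eats]
B eats eats eats two => B eats eats eats eats two   [B → B eats]
B eats eats eats eats two => south the eats eats eats eats two   [B → south the]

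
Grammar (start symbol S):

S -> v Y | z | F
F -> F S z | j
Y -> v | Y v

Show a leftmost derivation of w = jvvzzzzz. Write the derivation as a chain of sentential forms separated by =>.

S => F   [S -> F]
F => FSz   [F -> F S z]
FSz => FSzSz   [F -> F S z]
FSzSz => FSzSzSz   [F -> F S z]
FSzSzSz => jSzSzSz   [F -> j]
jSzSzSz => jvYzSzSz   [S -> v Y]
jvYzSzSz => jvvzSzSz   [Y -> v]
jvvzSzSz => jvvzzzSz   [S -> z]
jvvzzzSz => jvvzzzzz   [S -> z]

S => F => FSz => FSzSz => FSzSzSz => jSzSzSz => jvYzSzSz => jvvzSzSz => jvvzzzSz => jvvzzzzz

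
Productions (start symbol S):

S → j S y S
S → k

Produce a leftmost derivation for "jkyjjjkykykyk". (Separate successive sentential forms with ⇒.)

S ⇒ jSyS ⇒ jkyS ⇒ jkyjSyS ⇒ jkyjjSySyS ⇒ jkyjjjSySySyS ⇒ jkyjjjkySySyS ⇒ jkyjjjkykySyS ⇒ jkyjjjkykykyS ⇒ jkyjjjkykykyk

S ⇒ jSyS   [S → j S y S]
jSyS ⇒ jkyS   [S → k]
jkyS ⇒ jkyjSyS   [S → j S y S]
jkyjSyS ⇒ jkyjjSySyS   [S → j S y S]
jkyjjSySyS ⇒ jkyjjjSySySyS   [S → j S y S]
jkyjjjSySySyS ⇒ jkyjjjkySySyS   [S → k]
jkyjjjkySySyS ⇒ jkyjjjkykySyS   [S → k]
jkyjjjkykySyS ⇒ jkyjjjkykykyS   [S → k]
jkyjjjkykykyS ⇒ jkyjjjkykykyk   [S → k]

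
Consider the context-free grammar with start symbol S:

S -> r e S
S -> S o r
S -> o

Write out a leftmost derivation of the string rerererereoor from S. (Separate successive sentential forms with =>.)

S => reS   [S -> r e S]
reS => rereS   [S -> r e S]
rereS => rerereS   [S -> r e S]
rerereS => rerereSor   [S -> S o r]
rerereSor => rererereSor   [S -> r e S]
rererereSor => rerererereSor   [S -> r e S]
rerererereSor => rerererereoor   [S -> o]

S => reS => rereS => rerereS => rerereSor => rererereSor => rerererereSor => rerererereoor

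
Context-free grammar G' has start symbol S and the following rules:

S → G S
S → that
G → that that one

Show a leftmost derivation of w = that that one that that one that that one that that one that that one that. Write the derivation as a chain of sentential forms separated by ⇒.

S ⇒ G S   [S → G S]
G S ⇒ that that one S   [G → that that one]
that that one S ⇒ that that one G S   [S → G S]
that that one G S ⇒ that that one that that one S   [G → that that one]
that that one that that one S ⇒ that that one that that one G S   [S → G S]
that that one that that one G S ⇒ that that one that that one that that one S   [G → that that one]
that that one that that one that that one S ⇒ that that one that that one that that one G S   [S → G S]
that that one that that one that that one G S ⇒ that that one that that one that that one that that one S   [G → that that one]
that that one that that one that that one that that one S ⇒ that that one that that one that that one that that one G S   [S → G S]
that that one that that one that that one that that one G S ⇒ that that one that that one that that one that that one that that one S   [G → that that one]
that that one that that one that that one that that one that that one S ⇒ that that one that that one that that one that that one that that one that   [S → that]

S ⇒ G S ⇒ that that one S ⇒ that that one G S ⇒ that that one that that one S ⇒ that that one that that one G S ⇒ that that one that that one that that one S ⇒ that that one that that one that that one G S ⇒ that that one that that one that that one that that one S ⇒ that that one that that one that that one that that one G S ⇒ that that one that that one that that one that that one that that one S ⇒ that that one that that one that that one that that one that that one that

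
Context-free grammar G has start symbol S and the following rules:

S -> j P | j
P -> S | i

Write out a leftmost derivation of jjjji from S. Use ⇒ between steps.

S ⇒ jP   [S -> j P]
jP ⇒ jS   [P -> S]
jS ⇒ jjP   [S -> j P]
jjP ⇒ jjS   [P -> S]
jjS ⇒ jjjP   [S -> j P]
jjjP ⇒ jjjS   [P -> S]
jjjS ⇒ jjjjP   [S -> j P]
jjjjP ⇒ jjjji   [P -> i]

S⇒jP⇒jS⇒jjP⇒jjS⇒jjjP⇒jjjS⇒jjjjP⇒jjjji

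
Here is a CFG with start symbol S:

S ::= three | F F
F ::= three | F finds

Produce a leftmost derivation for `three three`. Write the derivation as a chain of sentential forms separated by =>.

S => F F => three F => three three

S => F F   [S ::= F F]
F F => three F   [F ::= three]
three F => three three   [F ::= three]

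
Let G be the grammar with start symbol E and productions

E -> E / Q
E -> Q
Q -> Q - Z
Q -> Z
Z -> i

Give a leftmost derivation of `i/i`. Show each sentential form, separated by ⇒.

E ⇒ E/Q ⇒ Q/Q ⇒ Z/Q ⇒ i/Q ⇒ i/Z ⇒ i/i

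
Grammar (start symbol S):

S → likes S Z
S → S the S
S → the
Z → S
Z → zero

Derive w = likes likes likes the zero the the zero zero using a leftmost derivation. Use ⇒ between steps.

S ⇒ likes S Z ⇒ likes likes S Z Z ⇒ likes likes S the S Z Z ⇒ likes likes likes S Z the S Z Z ⇒ likes likes likes the Z the S Z Z ⇒ likes likes likes the zero the S Z Z ⇒ likes likes likes the zero the the Z Z ⇒ likes likes likes the zero the the zero Z ⇒ likes likes likes the zero the the zero zero

S ⇒ likes S Z   [S → likes S Z]
likes S Z ⇒ likes likes S Z Z   [S → likes S Z]
likes likes S Z Z ⇒ likes likes S the S Z Z   [S → S the S]
likes likes S the S Z Z ⇒ likes likes likes S Z the S Z Z   [S → likes S Z]
likes likes likes S Z the S Z Z ⇒ likes likes likes the Z the S Z Z   [S → the]
likes likes likes the Z the S Z Z ⇒ likes likes likes the zero the S Z Z   [Z → zero]
likes likes likes the zero the S Z Z ⇒ likes likes likes the zero the the Z Z   [S → the]
likes likes likes the zero the the Z Z ⇒ likes likes likes the zero the the zero Z   [Z → zero]
likes likes likes the zero the the zero Z ⇒ likes likes likes the zero the the zero zero   [Z → zero]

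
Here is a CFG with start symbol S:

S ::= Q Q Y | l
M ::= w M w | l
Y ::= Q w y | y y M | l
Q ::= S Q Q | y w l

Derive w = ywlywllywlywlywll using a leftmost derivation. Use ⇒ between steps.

S ⇒ QQY ⇒ SQQQY ⇒ QQYQQQY ⇒ ywlQYQQQY ⇒ ywlywlYQQQY ⇒ ywlywllQQQY ⇒ ywlywllywlQQY ⇒ ywlywllywlywlQY ⇒ ywlywllywlywlywlY ⇒ ywlywllywlywlywll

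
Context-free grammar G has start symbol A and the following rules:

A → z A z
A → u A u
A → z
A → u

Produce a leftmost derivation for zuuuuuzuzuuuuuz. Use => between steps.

A => zAz   [A → z A z]
zAz => zuAuz   [A → u A u]
zuAuz => zuuAuuz   [A → u A u]
zuuAuuz => zuuuAuuuz   [A → u A u]
zuuuAuuuz => zuuuuAuuuuz   [A → u A u]
zuuuuAuuuuz => zuuuuuAuuuuuz   [A → u A u]
zuuuuuAuuuuuz => zuuuuuzAzuuuuuz   [A → z A z]
zuuuuuzAzuuuuuz => zuuuuuzuzuuuuuz   [A → u]

A=>zAz=>zuAuz=>zuuAuuz=>zuuuAuuuz=>zuuuuAuuuuz=>zuuuuuAuuuuuz=>zuuuuuzAzuuuuuz=>zuuuuuzuzuuuuuz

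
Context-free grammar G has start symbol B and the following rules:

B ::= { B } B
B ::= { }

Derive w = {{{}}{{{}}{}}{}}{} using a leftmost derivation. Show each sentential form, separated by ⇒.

B ⇒ {B}B   [B ::= { B } B]
{B}B ⇒ {{B}B}B   [B ::= { B } B]
{{B}B}B ⇒ {{{}}B}B   [B ::= { }]
{{{}}B}B ⇒ {{{}}{B}B}B   [B ::= { B } B]
{{{}}{B}B}B ⇒ {{{}}{{B}B}B}B   [B ::= { B } B]
{{{}}{{B}B}B}B ⇒ {{{}}{{{}}B}B}B   [B ::= { }]
{{{}}{{{}}B}B}B ⇒ {{{}}{{{}}{}}B}B   [B ::= { }]
{{{}}{{{}}{}}B}B ⇒ {{{}}{{{}}{}}{}}B   [B ::= { }]
{{{}}{{{}}{}}{}}B ⇒ {{{}}{{{}}{}}{}}{}   [B ::= { }]

B⇒{B}B⇒{{B}B}B⇒{{{}}B}B⇒{{{}}{B}B}B⇒{{{}}{{B}B}B}B⇒{{{}}{{{}}B}B}B⇒{{{}}{{{}}{}}B}B⇒{{{}}{{{}}{}}{}}B⇒{{{}}{{{}}{}}{}}{}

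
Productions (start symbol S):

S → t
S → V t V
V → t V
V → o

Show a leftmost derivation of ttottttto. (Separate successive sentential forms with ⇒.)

S⇒VtV⇒tVtV⇒ttVtV⇒ttotV⇒ttottV⇒ttotttV⇒ttottttV⇒ttotttttV⇒ttottttto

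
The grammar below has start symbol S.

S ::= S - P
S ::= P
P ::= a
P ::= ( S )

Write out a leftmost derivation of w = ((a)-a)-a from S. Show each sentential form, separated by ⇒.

S ⇒ S-P ⇒ P-P ⇒ (S)-P ⇒ (S-P)-P ⇒ (P-P)-P ⇒ ((S)-P)-P ⇒ ((P)-P)-P ⇒ ((a)-P)-P ⇒ ((a)-a)-P ⇒ ((a)-a)-a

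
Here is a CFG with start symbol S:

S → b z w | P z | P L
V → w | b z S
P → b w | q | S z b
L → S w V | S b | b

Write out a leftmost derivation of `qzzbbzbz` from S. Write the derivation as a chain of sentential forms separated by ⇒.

S ⇒ Pz ⇒ Szbz ⇒ PLzbz ⇒ SzbLzbz ⇒ PzzbLzbz ⇒ qzzbLzbz ⇒ qzzbbzbz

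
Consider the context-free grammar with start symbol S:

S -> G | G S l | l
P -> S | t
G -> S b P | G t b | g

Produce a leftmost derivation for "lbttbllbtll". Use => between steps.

S => GSl => SbPSl => GSlbPSl => GtbSlbPSl => SbPtbSlbPSl => lbPtbSlbPSl => lbttbSlbPSl => lbttbllbPSl => lbttbllbtSl => lbttbllbtll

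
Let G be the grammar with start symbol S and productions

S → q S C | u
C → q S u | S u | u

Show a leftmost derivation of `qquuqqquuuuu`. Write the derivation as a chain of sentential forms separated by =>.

S => qSC => qqSCC => qquCC => qquuC => qquuSu => qquuqSCu => qquuqqSCCu => qquuqqqSCCCu => qquuqqquCCCu => qquuqqquuCCu => qquuqqquuuCu => qquuqqquuuuu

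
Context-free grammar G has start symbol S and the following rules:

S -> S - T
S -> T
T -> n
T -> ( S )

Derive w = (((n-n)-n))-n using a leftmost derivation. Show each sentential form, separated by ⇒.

S ⇒ S-T   [S -> S - T]
S-T ⇒ T-T   [S -> T]
T-T ⇒ (S)-T   [T -> ( S )]
(S)-T ⇒ (T)-T   [S -> T]
(T)-T ⇒ ((S))-T   [T -> ( S )]
((S))-T ⇒ ((S-T))-T   [S -> S - T]
((S-T))-T ⇒ ((T-T))-T   [S -> T]
((T-T))-T ⇒ (((S)-T))-T   [T -> ( S )]
(((S)-T))-T ⇒ (((S-T)-T))-T   [S -> S - T]
(((S-T)-T))-T ⇒ (((T-T)-T))-T   [S -> T]
(((T-T)-T))-T ⇒ (((n-T)-T))-T   [T -> n]
(((n-T)-T))-T ⇒ (((n-n)-T))-T   [T -> n]
(((n-n)-T))-T ⇒ (((n-n)-n))-T   [T -> n]
(((n-n)-n))-T ⇒ (((n-n)-n))-n   [T -> n]

S⇒S-T⇒T-T⇒(S)-T⇒(T)-T⇒((S))-T⇒((S-T))-T⇒((T-T))-T⇒(((S)-T))-T⇒(((S-T)-T))-T⇒(((T-T)-T))-T⇒(((n-T)-T))-T⇒(((n-n)-T))-T⇒(((n-n)-n))-T⇒(((n-n)-n))-n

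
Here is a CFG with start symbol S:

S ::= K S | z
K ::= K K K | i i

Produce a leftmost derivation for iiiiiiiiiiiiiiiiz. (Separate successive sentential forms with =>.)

S => KS   [S ::= K S]
KS => iiS   [K ::= i i]
iiS => iiKS   [S ::= K S]
iiKS => iiKKKS   [K ::= K K K]
iiKKKS => iiKKKKKS   [K ::= K K K]
iiKKKKKS => iiKKKKKKKS   [K ::= K K K]
iiKKKKKKKS => iiiiKKKKKKS   [K ::= i i]
iiiiKKKKKKS => iiiiiiKKKKKS   [K ::= i i]
iiiiiiKKKKKS => iiiiiiiiKKKKS   [K ::= i i]
iiiiiiiiKKKKS => iiiiiiiiiiKKKS   [K ::= i i]
iiiiiiiiiiKKKS => iiiiiiiiiiiiKKS   [K ::= i i]
iiiiiiiiiiiiKKS => iiiiiiiiiiiiiiKS   [K ::= i i]
iiiiiiiiiiiiiiKS => iiiiiiiiiiiiiiiiS   [K ::= i i]
iiiiiiiiiiiiiiiiS => iiiiiiiiiiiiiiiiz   [S ::= z]

S => KS => iiS => iiKS => iiKKKS => iiKKKKKS => iiKKKKKKKS => iiiiKKKKKKS => iiiiiiKKKKKS => iiiiiiiiKKKKS => iiiiiiiiiiKKKS => iiiiiiiiiiiiKKS => iiiiiiiiiiiiiiKS => iiiiiiiiiiiiiiiiS => iiiiiiiiiiiiiiiiz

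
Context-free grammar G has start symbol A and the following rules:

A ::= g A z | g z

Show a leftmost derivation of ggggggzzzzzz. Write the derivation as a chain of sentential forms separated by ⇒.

A ⇒ gAz ⇒ ggAzz ⇒ gggAzzz ⇒ ggggAzzzz ⇒ gggggAzzzzz ⇒ ggggggzzzzzz

A ⇒ gAz   [A ::= g A z]
gAz ⇒ ggAzz   [A ::= g A z]
ggAzz ⇒ gggAzzz   [A ::= g A z]
gggAzzz ⇒ ggggAzzzz   [A ::= g A z]
ggggAzzzz ⇒ gggggAzzzzz   [A ::= g A z]
gggggAzzzzz ⇒ ggggggzzzzzz   [A ::= g z]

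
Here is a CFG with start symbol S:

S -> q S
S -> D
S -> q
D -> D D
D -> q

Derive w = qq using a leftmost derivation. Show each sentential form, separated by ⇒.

S ⇒ D ⇒ DD ⇒ qD ⇒ qq

S ⇒ D   [S -> D]
D ⇒ DD   [D -> D D]
DD ⇒ qD   [D -> q]
qD ⇒ qq   [D -> q]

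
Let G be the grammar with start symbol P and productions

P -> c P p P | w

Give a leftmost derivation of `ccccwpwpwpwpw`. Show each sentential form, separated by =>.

P => cPpP   [P -> c P p P]
cPpP => ccPpPpP   [P -> c P p P]
ccPpPpP => cccPpPpPpP   [P -> c P p P]
cccPpPpPpP => ccccPpPpPpPpP   [P -> c P p P]
ccccPpPpPpPpP => ccccwpPpPpPpP   [P -> w]
ccccwpPpPpPpP => ccccwpwpPpPpP   [P -> w]
ccccwpwpPpPpP => ccccwpwpwpPpP   [P -> w]
ccccwpwpwpPpP => ccccwpwpwpwpP   [P -> w]
ccccwpwpwpwpP => ccccwpwpwpwpw   [P -> w]

P => cPpP => ccPpPpP => cccPpPpPpP => ccccPpPpPpPpP => ccccwpPpPpPpP => ccccwpwpPpPpP => ccccwpwpwpPpP => ccccwpwpwpwpP => ccccwpwpwpwpw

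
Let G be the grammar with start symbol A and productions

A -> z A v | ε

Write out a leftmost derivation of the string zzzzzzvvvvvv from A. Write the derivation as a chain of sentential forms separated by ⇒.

A ⇒ zAv ⇒ zzAvv ⇒ zzzAvvv ⇒ zzzzAvvvv ⇒ zzzzzAvvvvv ⇒ zzzzzzAvvvvvv ⇒ zzzzzzvvvvvv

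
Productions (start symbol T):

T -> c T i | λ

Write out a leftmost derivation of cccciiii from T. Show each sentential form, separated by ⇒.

T ⇒ cTi ⇒ ccTii ⇒ cccTiii ⇒ ccccTiiii ⇒ cccciiii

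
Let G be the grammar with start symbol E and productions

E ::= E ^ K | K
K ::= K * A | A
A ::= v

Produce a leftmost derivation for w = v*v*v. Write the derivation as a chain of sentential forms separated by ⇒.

E⇒K⇒K*A⇒K*A*A⇒A*A*A⇒v*A*A⇒v*v*A⇒v*v*v

E ⇒ K   [E ::= K]
K ⇒ K*A   [K ::= K * A]
K*A ⇒ K*A*A   [K ::= K * A]
K*A*A ⇒ A*A*A   [K ::= A]
A*A*A ⇒ v*A*A   [A ::= v]
v*A*A ⇒ v*v*A   [A ::= v]
v*v*A ⇒ v*v*v   [A ::= v]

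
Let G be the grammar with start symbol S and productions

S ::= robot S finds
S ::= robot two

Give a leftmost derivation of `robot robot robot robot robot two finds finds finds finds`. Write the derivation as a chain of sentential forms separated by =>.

S => robot S finds => robot robot S finds finds => robot robot robot S finds finds finds => robot robot robot robot S finds finds finds finds => robot robot robot robot robot two finds finds finds finds

S => robot S finds   [S ::= robot S finds]
robot S finds => robot robot S finds finds   [S ::= robot S finds]
robot robot S finds finds => robot robot robot S finds finds finds   [S ::= robot S finds]
robot robot robot S finds finds finds => robot robot robot robot S finds finds finds finds   [S ::= robot S finds]
robot robot robot robot S finds finds finds finds => robot robot robot robot robot two finds finds finds finds   [S ::= robot two]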